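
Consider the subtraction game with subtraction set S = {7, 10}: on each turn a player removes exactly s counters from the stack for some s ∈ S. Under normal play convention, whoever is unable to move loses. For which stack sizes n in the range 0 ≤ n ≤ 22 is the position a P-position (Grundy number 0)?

0, 1, 2, 3, 4, 5, 6, 17, 18, 19, 20, 21, 22

n :  0  1  2  3  4  5  6  7  8  9 10 11 12 13 14 15 16 17 18 19 20 21 22
G :  0  0  0  0  0  0  0  1  1  1  1  1  1  1  2  2  2  0  0  0  0  0  0
P-positions are exactly the n with G(n) = 0.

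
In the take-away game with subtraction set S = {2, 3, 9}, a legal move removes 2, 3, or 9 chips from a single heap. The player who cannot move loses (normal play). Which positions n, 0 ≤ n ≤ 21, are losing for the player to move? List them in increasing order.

0, 1, 5, 6, 11, 12, 16, 17

n :  0  1  2  3  4  5  6  7  8  9 10 11 12 13 14 15 16 17 18 19 20 21
G :  0  0  1  1  2  0  0  1  1  2  2  0  0  1  1  2  0  0  1  1  2  2
P-positions are exactly the n with G(n) = 0.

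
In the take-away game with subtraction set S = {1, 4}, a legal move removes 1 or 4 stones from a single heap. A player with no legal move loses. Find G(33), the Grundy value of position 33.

1

n :  0  1  2  3  4  5  6  7  8  9 10 11 12 13 14 15 16 17 18 19 20 21 22 23 24 25 26 27 28 29 30 31 32 33
G :  0  1  0  1  2  0  1  0  1  2  0  1  0  1  2  0  1  0  1  2  0  1  0  1  2  0  1  0  1  2  0  1  0  1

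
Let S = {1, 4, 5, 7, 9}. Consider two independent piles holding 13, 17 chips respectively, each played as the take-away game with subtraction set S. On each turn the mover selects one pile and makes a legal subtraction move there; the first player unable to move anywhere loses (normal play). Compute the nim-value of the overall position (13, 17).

All piles use S = {1, 4, 5, 7, 9}:
G(0) = 0
G(1) = mex{0} = 1
G(2) = mex{1} = 0
G(3) = mex{0} = 1
G(4) = mex{1,0} = 2
G(5) = mex{2,1,0} = 3
G(6) = mex{3,0,1} = 2
G(7) = mex{2,1,0,0} = 3
G(8) = mex{3,2,1,1} = 0
G(9) = mex{0,3,2,0,0} = 1
G(10) = mex{1,2,3,1,1} = 0
G(11) = mex{0,3,2,2,0} = 1
G(12) = mex{1,0,3,3,1} = 2
G(13) = mex{2,1,0,2,2} = 3
G(14) = mex{3,0,1,3,3} = 2
G(15) = mex{2,1,0,0,2} = 3
G(16) = mex{3,2,1,1,3} = 0
G(17) = mex{0,3,2,0,0} = 1
Pile A: G(13) = 3.
Pile B: G(17) = 1.
Combined Grundy value = 3 ⊕ 1 = 2.

2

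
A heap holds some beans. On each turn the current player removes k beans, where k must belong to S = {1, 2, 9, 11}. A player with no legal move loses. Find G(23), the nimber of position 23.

n :  0  1  2  3  4  5  6  7  8  9 10 11 12 13 14 15 16 17 18 19 20 21 22 23
G :  0  1  2  0  1  2  0  1  2  3  0  1  2  0  1  2  0  1  2  3  0  1  2  0

0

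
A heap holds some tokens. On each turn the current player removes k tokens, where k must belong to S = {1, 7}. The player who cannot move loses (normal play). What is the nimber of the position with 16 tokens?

0

G(0) = 0
G(1) = mex{0} = 1
G(2) = mex{1} = 0
G(3) = mex{0} = 1
G(4) = mex{1} = 0
G(5) = mex{0} = 1
G(6) = mex{1} = 0
G(7) = mex{0,0} = 1
G(8) = mex{1,1} = 0
G(9) = mex{0,0} = 1
G(10) = mex{1,1} = 0
G(11) = mex{0,0} = 1
G(12) = mex{1,1} = 0
G(13) = mex{0,0} = 1
G(14) = mex{1,1} = 0
G(15) = mex{0,0} = 1
G(16) = mex{1,1} = 0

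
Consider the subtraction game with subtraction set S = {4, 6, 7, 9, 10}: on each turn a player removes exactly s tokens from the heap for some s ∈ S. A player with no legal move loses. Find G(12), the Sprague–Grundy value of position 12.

3

G(0) = 0
G(1) = mex{} = 0
G(2) = mex{} = 0
G(3) = mex{} = 0
G(4) = mex{0} = 1
G(5) = mex{0} = 1
G(6) = mex{0,0} = 1
G(7) = mex{0,0,0} = 1
G(8) = mex{1,0,0} = 2
G(9) = mex{1,0,0,0} = 2
G(10) = mex{1,1,0,0,0} = 2
G(11) = mex{1,1,1,0,0} = 2
G(12) = mex{2,1,1,0,0} = 3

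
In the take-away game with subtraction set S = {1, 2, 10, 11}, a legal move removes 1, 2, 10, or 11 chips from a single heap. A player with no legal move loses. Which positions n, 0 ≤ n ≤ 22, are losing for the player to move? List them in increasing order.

0, 3, 6, 9, 12, 15, 18, 21

G(0) = 0
G(1) = mex{0} = 1
G(2) = mex{1,0} = 2
G(3) = mex{2,1} = 0
G(4) = mex{0,2} = 1
G(5) = mex{1,0} = 2
G(6) = mex{2,1} = 0
G(7) = mex{0,2} = 1
G(8) = mex{1,0} = 2
G(9) = mex{2,1} = 0
G(10) = mex{0,2,0} = 1
G(11) = mex{1,0,1,0} = 2
G(12) = mex{2,1,2,1} = 0
G(13) = mex{0,2,0,2} = 1
G(14) = mex{1,0,1,0} = 2
G(15) = mex{2,1,2,1} = 0
G(16) = mex{0,2,0,2} = 1
G(17) = mex{1,0,1,0} = 2
G(18) = mex{2,1,2,1} = 0
G(19) = mex{0,2,0,2} = 1
G(20) = mex{1,0,1,0} = 2
G(21) = mex{2,1,2,1} = 0
G(22) = mex{0,2,0,2} = 1
P-positions are exactly the n with G(n) = 0.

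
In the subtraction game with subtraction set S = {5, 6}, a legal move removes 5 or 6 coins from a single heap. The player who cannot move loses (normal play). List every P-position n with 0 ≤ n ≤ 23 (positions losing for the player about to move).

0, 1, 2, 3, 4, 11, 12, 13, 14, 15, 22, 23

n :  0  1  2  3  4  5  6  7  8  9 10 11 12 13 14 15 16 17 18 19 20 21 22 23
G :  0  0  0  0  0  1  1  1  1  1  2  0  0  0  0  0  1  1  1  1  1  2  0  0
P-positions are exactly the n with G(n) = 0.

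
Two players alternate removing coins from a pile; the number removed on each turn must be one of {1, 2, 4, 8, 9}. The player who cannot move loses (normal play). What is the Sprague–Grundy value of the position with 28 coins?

G(0) = 0
G(1) = mex{0} = 1
G(2) = mex{1,0} = 2
G(3) = mex{2,1} = 0
G(4) = mex{0,2,0} = 1
G(5) = mex{1,0,1} = 2
G(6) = mex{2,1,2} = 0
G(7) = mex{0,2,0} = 1
G(8) = mex{1,0,1,0} = 2
G(9) = mex{2,1,2,1,0} = 3
G(10) = mex{3,2,0,2,1} = 4
G(11) = mex{4,3,1,0,2} = 5
G(12) = mex{5,4,2,1,0} = 3
G(13) = mex{3,5,3,2,1} = 0
G(14) = mex{0,3,4,0,2} = 1
G(15) = mex{1,0,5,1,0} = 2
G(16) = mex{2,1,3,2,1} = 0
G(17) = mex{0,2,0,3,2} = 1
G(18) = mex{1,0,1,4,3} = 2
G(19) = mex{2,1,2,5,4} = 0
G(20) = mex{0,2,0,3,5} = 1
G(21) = mex{1,0,1,0,3} = 2
G(22) = mex{2,1,2,1,0} = 3
G(23) = mex{3,2,0,2,1} = 4
G(24) = mex{4,3,1,0,2} = 5
G(25) = mex{5,4,2,1,0} = 3
G(26) = mex{3,5,3,2,1} = 0
G(27) = mex{0,3,4,0,2} = 1
G(28) = mex{1,0,5,1,0} = 2

2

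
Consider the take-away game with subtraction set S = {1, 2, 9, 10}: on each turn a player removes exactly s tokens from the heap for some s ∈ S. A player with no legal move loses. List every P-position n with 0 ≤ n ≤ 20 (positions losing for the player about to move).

0, 3, 6, 11, 14, 17

n :  0  1  2  3  4  5  6  7  8  9 10 11 12 13 14 15 16 17 18 19 20
G :  0  1  2  0  1  2  0  1  2  3  4  0  1  2  0  1  2  0  1  2  3
P-positions are exactly the n with G(n) = 0.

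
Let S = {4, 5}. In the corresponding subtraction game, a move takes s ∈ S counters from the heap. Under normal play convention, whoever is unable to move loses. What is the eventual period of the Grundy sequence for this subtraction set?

G(0) = 0
G(1) = mex{} = 0
G(2) = mex{} = 0
G(3) = mex{} = 0
G(4) = mex{0} = 1
G(5) = mex{0,0} = 1
G(6) = mex{0,0} = 1
G(7) = mex{0,0} = 1
G(8) = mex{1,0} = 2
G(9) = mex{1,1} = 0
G(10) = mex{1,1} = 0
G(11) = mex{1,1} = 0
G(12) = mex{2,1} = 0
G(13) = mex{0,2} = 1
G(14) = mex{0,0} = 1
G(15) = mex{0,0} = 1
G(16) = mex{0,0} = 1
G(17) = mex{1,0} = 2
G(18) = mex{1,1} = 0
G(19) = mex{1,1} = 0
G(n+9) = G(n) holds for n = 0,…,4 (a full window of length max(S) = 5), so the sequence is purely periodic with period 9.

9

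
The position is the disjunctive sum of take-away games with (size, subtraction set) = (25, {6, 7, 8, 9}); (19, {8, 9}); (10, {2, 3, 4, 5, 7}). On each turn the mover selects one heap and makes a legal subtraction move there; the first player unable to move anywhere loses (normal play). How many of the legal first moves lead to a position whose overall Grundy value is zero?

7

Heap A, S = {6, 7, 8, 9}:
G(0) = 0
G(1) = mex{} = 0
G(2) = mex{} = 0
G(3) = mex{} = 0
G(4) = mex{} = 0
G(5) = mex{} = 0
G(6) = mex{0} = 1
G(7) = mex{0,0} = 1
G(8) = mex{0,0,0} = 1
G(9) = mex{0,0,0,0} = 1
G(10) = mex{0,0,0,0} = 1
G(11) = mex{0,0,0,0} = 1
G(12) = mex{1,0,0,0} = 2
G(13) = mex{1,1,0,0} = 2
G(14) = mex{1,1,1,0} = 2
G(15) = mex{1,1,1,1} = 0
G(16) = mex{1,1,1,1} = 0
G(17) = mex{1,1,1,1} = 0
G(18) = mex{2,1,1,1} = 0
G(19) = mex{2,2,1,1} = 0
G(20) = mex{2,2,2,1} = 0
G(21) = mex{0,2,2,2} = 1
G(22) = mex{0,0,2,2} = 1
G(23) = mex{0,0,0,2} = 1
G(24) = mex{0,0,0,0} = 1
G(25) = mex{0,0,0,0} = 1
G_A(25) = 1.
Heap B, S = {8, 9}:
G(0) = 0
G(1) = mex{} = 0
G(2) = mex{} = 0
G(3) = mex{} = 0
G(4) = mex{} = 0
G(5) = mex{} = 0
G(6) = mex{} = 0
G(7) = mex{} = 0
G(8) = mex{0} = 1
G(9) = mex{0,0} = 1
G(10) = mex{0,0} = 1
G(11) = mex{0,0} = 1
G(12) = mex{0,0} = 1
G(13) = mex{0,0} = 1
G(14) = mex{0,0} = 1
G(15) = mex{0,0} = 1
G(16) = mex{1,0} = 2
G(17) = mex{1,1} = 0
G(18) = mex{1,1} = 0
G(19) = mex{1,1} = 0
G_B(19) = 0.
Heap C, S = {2, 3, 4, 5, 7}:
n :  0  1  2  3  4  5  6  7  8  9 10
G :  0  0  1  1  2  2  3  3  4  0  0
G_C(10) = 0.
Combined Grundy value = 1 ⊕ 0 ⊕ 0 = 1.
A winning move leaves total XOR = 0, i.e. changes one component's Grundy value g to g ⊕ X where X is the current total.
Heap A: need g' = 1⊕1 = 0. Options: 25−6→G=0, 25−7→G=0, 25−8→G=0, 25−9→G=0. Hits: 4.
Heap B: need g' = 0⊕1 = 1. Options: 19−8→G=1, 19−9→G=1. Hits: 2.
Heap C: need g' = 0⊕1 = 1. Options: 10−2→G=4, 10−3→G=3, 10−4→G=3, 10−5→G=2, 10−7→G=1. Hits: 1.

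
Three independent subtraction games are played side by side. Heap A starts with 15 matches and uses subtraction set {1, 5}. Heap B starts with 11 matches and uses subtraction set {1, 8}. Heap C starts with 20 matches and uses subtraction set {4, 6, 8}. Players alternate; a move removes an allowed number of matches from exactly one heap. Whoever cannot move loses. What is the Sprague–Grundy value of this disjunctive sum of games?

Heap A, S = {1, 5}:
n :  0  1  2  3  4  5  6  7  8  9 10 11 12 13 14 15
G :  0  1  0  1  0  1  0  1  0  1  0  1  0  1  0  1
G_A(15) = 1.
Heap B, S = {1, 8}:
n :  0  1  2  3  4  5  6  7  8  9 10 11
G :  0  1  0  1  0  1  0  1  2  0  1  0
G_B(11) = 0.
Heap C, S = {4, 6, 8}:
G(0) = 0
G(1) = mex{} = 0
G(2) = mex{} = 0
G(3) = mex{} = 0
G(4) = mex{0} = 1
G(5) = mex{0} = 1
G(6) = mex{0,0} = 1
G(7) = mex{0,0} = 1
G(8) = mex{1,0,0} = 2
G(9) = mex{1,0,0} = 2
G(10) = mex{1,1,0} = 2
G(11) = mex{1,1,0} = 2
G(12) = mex{2,1,1} = 0
G(13) = mex{2,1,1} = 0
G(14) = mex{2,2,1} = 0
G(15) = mex{2,2,1} = 0
G(16) = mex{0,2,2} = 1
G(17) = mex{0,2,2} = 1
G(18) = mex{0,0,2} = 1
G(19) = mex{0,0,2} = 1
G(20) = mex{1,0,0} = 2
G_C(20) = 2.
Combined Grundy value = 1 ⊕ 0 ⊕ 2 = 3.

3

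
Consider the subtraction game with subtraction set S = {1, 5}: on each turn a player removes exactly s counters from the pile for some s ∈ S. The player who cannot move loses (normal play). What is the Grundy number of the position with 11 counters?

1

G(0) = 0
G(1) = mex{0} = 1
G(2) = mex{1} = 0
G(3) = mex{0} = 1
G(4) = mex{1} = 0
G(5) = mex{0,0} = 1
G(6) = mex{1,1} = 0
G(7) = mex{0,0} = 1
G(8) = mex{1,1} = 0
G(9) = mex{0,0} = 1
G(10) = mex{1,1} = 0
G(11) = mex{0,0} = 1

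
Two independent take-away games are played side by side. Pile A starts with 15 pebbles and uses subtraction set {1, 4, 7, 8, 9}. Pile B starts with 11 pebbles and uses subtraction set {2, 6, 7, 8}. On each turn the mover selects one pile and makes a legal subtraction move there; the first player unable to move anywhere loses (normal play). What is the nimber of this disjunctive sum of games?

3

Pile A, S = {1, 4, 7, 8, 9}:
G(0) = 0
G(1) = mex{0} = 1
G(2) = mex{1} = 0
G(3) = mex{0} = 1
G(4) = mex{1,0} = 2
G(5) = mex{2,1} = 0
G(6) = mex{0,0} = 1
G(7) = mex{1,1,0} = 2
G(8) = mex{2,2,1,0} = 3
G(9) = mex{3,0,0,1,0} = 2
G(10) = mex{2,1,1,0,1} = 3
G(11) = mex{3,2,2,1,0} = 4
G(12) = mex{4,3,0,2,1} = 5
G(13) = mex{5,2,1,0,2} = 3
G(14) = mex{3,3,2,1,0} = 4
G(15) = mex{4,4,3,2,1} = 0
G_A(15) = 0.
Pile B, S = {2, 6, 7, 8}:
G(0) = 0
G(1) = mex{} = 0
G(2) = mex{0} = 1
G(3) = mex{0} = 1
G(4) = mex{1} = 0
G(5) = mex{1} = 0
G(6) = mex{0,0} = 1
G(7) = mex{0,0,0} = 1
G(8) = mex{1,1,0,0} = 2
G(9) = mex{1,1,1,0} = 2
G(10) = mex{2,0,1,1} = 3
G(11) = mex{2,0,0,1} = 3
G_B(11) = 3.
Combined Grundy value = 0 ⊕ 3 = 3.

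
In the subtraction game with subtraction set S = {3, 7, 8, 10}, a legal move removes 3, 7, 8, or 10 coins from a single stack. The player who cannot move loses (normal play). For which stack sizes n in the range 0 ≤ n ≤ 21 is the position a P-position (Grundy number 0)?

0, 1, 2, 6, 15, 17, 19, 21

G(0) = 0
G(1) = mex{} = 0
G(2) = mex{} = 0
G(3) = mex{0} = 1
G(4) = mex{0} = 1
G(5) = mex{0} = 1
G(6) = mex{1} = 0
G(7) = mex{1,0} = 2
G(8) = mex{1,0,0} = 2
G(9) = mex{0,0,0} = 1
G(10) = mex{2,1,0,0} = 3
G(11) = mex{2,1,1,0} = 3
G(12) = mex{1,1,1,0} = 2
G(13) = mex{3,0,1,1} = 2
G(14) = mex{3,2,0,1} = 4
G(15) = mex{2,2,2,1} = 0
G(16) = mex{2,1,2,0} = 3
G(17) = mex{4,3,1,2} = 0
G(18) = mex{0,3,3,2} = 1
G(19) = mex{3,2,3,1} = 0
G(20) = mex{0,2,2,3} = 1
G(21) = mex{1,4,2,3} = 0
P-positions are exactly the n with G(n) = 0.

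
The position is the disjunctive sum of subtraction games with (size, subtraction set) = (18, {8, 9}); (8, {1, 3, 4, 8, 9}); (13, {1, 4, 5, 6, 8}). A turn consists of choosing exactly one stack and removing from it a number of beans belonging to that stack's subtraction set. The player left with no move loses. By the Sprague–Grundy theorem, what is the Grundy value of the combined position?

3

Stack A, S = {8, 9}:
n :  0  1  2  3  4  5  6  7  8  9 10 11 12 13 14 15 16 17 18
G :  0  0  0  0  0  0  0  0  1  1  1  1  1  1  1  1  2  0  0
G_A(18) = 0.
Stack B, S = {1, 3, 4, 8, 9}:
G(0) = 0
G(1) = mex{0} = 1
G(2) = mex{1} = 0
G(3) = mex{0,0} = 1
G(4) = mex{1,1,0} = 2
G(5) = mex{2,0,1} = 3
G(6) = mex{3,1,0} = 2
G(7) = mex{2,2,1} = 0
G(8) = mex{0,3,2,0} = 1
G_B(8) = 1.
Stack C, S = {1, 4, 5, 6, 8}:
G(0) = 0
G(1) = mex{0} = 1
G(2) = mex{1} = 0
G(3) = mex{0} = 1
G(4) = mex{1,0} = 2
G(5) = mex{2,1,0} = 3
G(6) = mex{3,0,1,0} = 2
G(7) = mex{2,1,0,1} = 3
G(8) = mex{3,2,1,0,0} = 4
G(9) = mex{4,3,2,1,1} = 0
G(10) = mex{0,2,3,2,0} = 1
G(11) = mex{1,3,2,3,1} = 0
G(12) = mex{0,4,3,2,2} = 1
G(13) = mex{1,0,4,3,3} = 2
G_C(13) = 2.
Combined Grundy value = 0 ⊕ 1 ⊕ 2 = 3.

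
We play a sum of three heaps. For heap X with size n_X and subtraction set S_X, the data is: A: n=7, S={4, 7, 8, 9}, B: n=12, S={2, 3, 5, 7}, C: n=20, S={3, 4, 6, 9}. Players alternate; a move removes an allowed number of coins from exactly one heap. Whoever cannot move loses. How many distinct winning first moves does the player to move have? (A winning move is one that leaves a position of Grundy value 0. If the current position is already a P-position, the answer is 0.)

2

Heap A, S = {4, 7, 8, 9}:
G(0) = 0
G(1) = mex{} = 0
G(2) = mex{} = 0
G(3) = mex{} = 0
G(4) = mex{0} = 1
G(5) = mex{0} = 1
G(6) = mex{0} = 1
G(7) = mex{0,0} = 1
G_A(7) = 1.
Heap B, S = {2, 3, 5, 7}:
n :  0  1  2  3  4  5  6  7  8  9 10 11 12
G :  0  0  1  1  2  2  3  3  4  0  0  1  1
G_B(12) = 1.
Heap C, S = {3, 4, 6, 9}:
n :  0  1  2  3  4  5  6  7  8  9 10 11 12 13 14 15 16 17 18 19 20
G :  0  0  0  1  1  1  2  2  2  3  3  3  0  0  0  1  1  1  2  2  2
G_C(20) = 2.
Combined Grundy value = 1 ⊕ 1 ⊕ 2 = 2.
A winning move leaves total XOR = 0, i.e. changes one component's Grundy value g to g ⊕ X where X is the current total.
Heap A: need g' = 1⊕2 = 3. Options: 7−4→G=0, 7−7→G=0. Hits: 0.
Heap B: need g' = 1⊕2 = 3. Options: 12−2→G=0, 12−3→G=0, 12−5→G=3, 12−7→G=2. Hits: 1.
Heap C: need g' = 2⊕2 = 0. Options: 20−3→G=1, 20−4→G=1, 20−6→G=0, 20−9→G=3. Hits: 1.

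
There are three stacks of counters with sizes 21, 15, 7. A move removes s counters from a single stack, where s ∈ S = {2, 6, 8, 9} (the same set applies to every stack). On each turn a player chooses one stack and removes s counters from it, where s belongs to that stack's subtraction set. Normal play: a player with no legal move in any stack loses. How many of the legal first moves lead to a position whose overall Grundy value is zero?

0

All stacks use S = {2, 6, 8, 9}:
n :  0  1  2  3  4  5  6  7  8  9 10 11 12 13 14 15 16 17 18 19 20 21
G :  0  0  1  1  0  0  1  1  2  2  3  3  2  2  3  0  0  1  1  0  0  1
Stack A: G(21) = 1.
Stack B: G(15) = 0.
Stack C: G(7) = 1.
Combined Grundy value = 1 ⊕ 0 ⊕ 1 = 0.
A winning move leaves total XOR = 0, i.e. changes one component's Grundy value g to g ⊕ X where X is the current total.
Stack A: target g' = 1⊕0 = 1, but every legal move changes the Grundy value (mex property), so 0 moves.
Stack B: target g' = 0⊕0 = 0, but every legal move changes the Grundy value (mex property), so 0 moves.
Stack C: target g' = 1⊕0 = 1, but every legal move changes the Grundy value (mex property), so 0 moves.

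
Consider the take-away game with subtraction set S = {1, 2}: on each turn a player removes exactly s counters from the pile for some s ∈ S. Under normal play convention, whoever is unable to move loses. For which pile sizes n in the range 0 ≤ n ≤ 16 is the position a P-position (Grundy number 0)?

n :  0  1  2  3  4  5  6  7  8  9 10 11 12 13 14 15 16
G :  0  1  2  0  1  2  0  1  2  0  1  2  0  1  2  0  1
P-positions are exactly the n with G(n) = 0.

0, 3, 6, 9, 12, 15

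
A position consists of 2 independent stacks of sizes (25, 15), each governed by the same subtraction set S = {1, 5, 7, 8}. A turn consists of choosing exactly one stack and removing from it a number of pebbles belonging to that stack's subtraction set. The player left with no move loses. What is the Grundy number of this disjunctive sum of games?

2

All stacks use S = {1, 5, 7, 8}:
n :  0  1  2  3  4  5  6  7  8  9 10 11 12 13 14 15 16 17 18 19 20 21 22 23 24 25
G :  0  1  0  1  0  1  0  1  2  3  2  3  2  3  2  0  1  0  1  0  1  0  1  2  3  2
Stack A: G(25) = 2.
Stack B: G(15) = 0.
Combined Grundy value = 2 ⊕ 0 = 2.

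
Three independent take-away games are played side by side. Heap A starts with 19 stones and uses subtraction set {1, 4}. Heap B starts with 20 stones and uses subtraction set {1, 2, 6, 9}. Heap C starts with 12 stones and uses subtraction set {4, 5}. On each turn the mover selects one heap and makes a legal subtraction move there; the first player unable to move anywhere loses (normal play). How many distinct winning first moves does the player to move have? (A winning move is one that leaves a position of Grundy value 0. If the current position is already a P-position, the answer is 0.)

2

Heap A, S = {1, 4}:
n :  0  1  2  3  4  5  6  7  8  9 10 11 12 13 14 15 16 17 18 19
G :  0  1  0  1  2  0  1  0  1  2  0  1  0  1  2  0  1  0  1  2
G_A(19) = 2.
Heap B, S = {1, 2, 6, 9}:
n :  0  1  2  3  4  5  6  7  8  9 10 11 12 13 14 15 16 17 18 19 20
G :  0  1  2  0  1  2  3  0  1  2  0  1  2  3  0  1  2  0  1  2  3
G_B(20) = 3.
Heap C, S = {4, 5}:
G(0) = 0
G(1) = mex{} = 0
G(2) = mex{} = 0
G(3) = mex{} = 0
G(4) = mex{0} = 1
G(5) = mex{0,0} = 1
G(6) = mex{0,0} = 1
G(7) = mex{0,0} = 1
G(8) = mex{1,0} = 2
G(9) = mex{1,1} = 0
G(10) = mex{1,1} = 0
G(11) = mex{1,1} = 0
G(12) = mex{2,1} = 0
G_C(12) = 0.
Combined Grundy value = 2 ⊕ 3 ⊕ 0 = 1.
A winning move leaves total XOR = 0, i.e. changes one component's Grundy value g to g ⊕ X where X is the current total.
Heap A: need g' = 2⊕1 = 3. Options: 19−1→G=1, 19−4→G=0. Hits: 0.
Heap B: need g' = 3⊕1 = 2. Options: 20−1→G=2, 20−2→G=1, 20−6→G=0, 20−9→G=1. Hits: 1.
Heap C: need g' = 0⊕1 = 1. Options: 12−4→G=2, 12−5→G=1. Hits: 1.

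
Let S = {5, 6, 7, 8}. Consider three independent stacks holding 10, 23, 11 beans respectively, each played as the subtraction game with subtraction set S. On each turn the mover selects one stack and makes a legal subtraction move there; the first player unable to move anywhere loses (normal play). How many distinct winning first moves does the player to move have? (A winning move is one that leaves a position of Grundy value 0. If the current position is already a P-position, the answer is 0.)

All stacks use S = {5, 6, 7, 8}:
G(0) = 0
G(1) = mex{} = 0
G(2) = mex{} = 0
G(3) = mex{} = 0
G(4) = mex{} = 0
G(5) = mex{0} = 1
G(6) = mex{0,0} = 1
G(7) = mex{0,0,0} = 1
G(8) = mex{0,0,0,0} = 1
G(9) = mex{0,0,0,0} = 1
G(10) = mex{1,0,0,0} = 2
G(11) = mex{1,1,0,0} = 2
G(12) = mex{1,1,1,0} = 2
G(13) = mex{1,1,1,1} = 0
G(14) = mex{1,1,1,1} = 0
G(15) = mex{2,1,1,1} = 0
G(16) = mex{2,2,1,1} = 0
G(17) = mex{2,2,2,1} = 0
G(18) = mex{0,2,2,2} = 1
G(19) = mex{0,0,2,2} = 1
G(20) = mex{0,0,0,2} = 1
G(21) = mex{0,0,0,0} = 1
G(22) = mex{0,0,0,0} = 1
G(23) = mex{1,0,0,0} = 2
Stack A: G(10) = 2.
Stack B: G(23) = 2.
Stack C: G(11) = 2.
Combined Grundy value = 2 ⊕ 2 ⊕ 2 = 2.
A winning move leaves total XOR = 0, i.e. changes one component's Grundy value g to g ⊕ X where X is the current total.
Stack A: need g' = 2⊕2 = 0. Options: 10−5→G=1, 10−6→G=0, 10−7→G=0, 10−8→G=0. Hits: 3.
Stack B: need g' = 2⊕2 = 0. Options: 23−5→G=1, 23−6→G=0, 23−7→G=0, 23−8→G=0. Hits: 3.
Stack C: need g' = 2⊕2 = 0. Options: 11−5→G=1, 11−6→G=1, 11−7→G=0, 11−8→G=0. Hits: 2.

8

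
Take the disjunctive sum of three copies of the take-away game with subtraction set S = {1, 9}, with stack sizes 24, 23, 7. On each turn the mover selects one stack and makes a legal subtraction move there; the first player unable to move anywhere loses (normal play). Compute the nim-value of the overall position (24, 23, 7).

All stacks use S = {1, 9}:
G(0) = 0
G(1) = mex{0} = 1
G(2) = mex{1} = 0
G(3) = mex{0} = 1
G(4) = mex{1} = 0
G(5) = mex{0} = 1
G(6) = mex{1} = 0
G(7) = mex{0} = 1
G(8) = mex{1} = 0
G(9) = mex{0,0} = 1
G(10) = mex{1,1} = 0
G(11) = mex{0,0} = 1
G(12) = mex{1,1} = 0
G(13) = mex{0,0} = 1
G(14) = mex{1,1} = 0
G(15) = mex{0,0} = 1
G(16) = mex{1,1} = 0
G(17) = mex{0,0} = 1
G(18) = mex{1,1} = 0
G(19) = mex{0,0} = 1
G(20) = mex{1,1} = 0
G(21) = mex{0,0} = 1
G(22) = mex{1,1} = 0
G(23) = mex{0,0} = 1
G(24) = mex{1,1} = 0
Stack A: G(24) = 0.
Stack B: G(23) = 1.
Stack C: G(7) = 1.
Combined Grundy value = 0 ⊕ 1 ⊕ 1 = 0.

0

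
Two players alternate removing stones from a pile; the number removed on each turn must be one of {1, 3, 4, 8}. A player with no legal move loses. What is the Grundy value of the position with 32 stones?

2

n :  0  1  2  3  4  5  6  7  8  9 10 11 12 13 14 15 16 17 18 19 20 21 22 23 24 25 26 27 28 29 30 31 32
G :  0  1  0  1  2  3  2  0  1  0  1  2  3  2  0  1  0  1  2  3  2  0  1  0  1  2  3  2  0  1  0  1  2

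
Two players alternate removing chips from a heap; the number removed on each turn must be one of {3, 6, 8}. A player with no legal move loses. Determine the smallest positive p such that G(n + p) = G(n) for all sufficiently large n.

n :  0  1  2  3  4  5  6  7  8  9 10 11 12 13 14 15 16 17 18 19 20 21 22 23
G :  0  0  0  1  1  1  2  2  2  3  3  0  0  0  1  1  1  2  2  2  3  3  0  0
G(n+11) = G(n) holds for n = 0,…,7 (a full window of length max(S) = 8), so the sequence is purely periodic with period 11.

11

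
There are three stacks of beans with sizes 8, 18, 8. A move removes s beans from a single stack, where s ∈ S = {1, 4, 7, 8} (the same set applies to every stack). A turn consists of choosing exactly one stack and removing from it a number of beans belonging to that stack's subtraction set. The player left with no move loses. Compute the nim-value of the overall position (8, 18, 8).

2

All stacks use S = {1, 4, 7, 8}:
G(0) = 0
G(1) = mex{0} = 1
G(2) = mex{1} = 0
G(3) = mex{0} = 1
G(4) = mex{1,0} = 2
G(5) = mex{2,1} = 0
G(6) = mex{0,0} = 1
G(7) = mex{1,1,0} = 2
G(8) = mex{2,2,1,0} = 3
G(9) = mex{3,0,0,1} = 2
G(10) = mex{2,1,1,0} = 3
G(11) = mex{3,2,2,1} = 0
G(12) = mex{0,3,0,2} = 1
G(13) = mex{1,2,1,0} = 3
G(14) = mex{3,3,2,1} = 0
G(15) = mex{0,0,3,2} = 1
G(16) = mex{1,1,2,3} = 0
G(17) = mex{0,3,3,2} = 1
G(18) = mex{1,0,0,3} = 2
Stack A: G(8) = 3.
Stack B: G(18) = 2.
Stack C: G(8) = 3.
Combined Grundy value = 3 ⊕ 2 ⊕ 3 = 2.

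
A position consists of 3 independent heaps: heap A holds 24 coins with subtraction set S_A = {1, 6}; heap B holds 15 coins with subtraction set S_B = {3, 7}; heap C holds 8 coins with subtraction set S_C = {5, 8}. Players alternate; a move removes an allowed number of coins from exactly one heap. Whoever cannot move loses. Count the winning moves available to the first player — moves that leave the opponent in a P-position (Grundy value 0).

Heap A, S = {1, 6}:
n :  0  1  2  3  4  5  6  7  8  9 10 11 12 13 14 15 16 17 18 19 20 21 22 23 24
G :  0  1  0  1  0  1  2  0  1  0  1  0  1  2  0  1  0  1  0  1  2  0  1  0  1
G_A(24) = 1.
Heap B, S = {3, 7}:
n :  0  1  2  3  4  5  6  7  8  9 10 11 12 13 14 15
G :  0  0  0  1  1  1  0  2  2  1  0  0  0  1  1  1
G_B(15) = 1.
Heap C, S = {5, 8}:
n : 0 1 2 3 4 5 6 7 8
G : 0 0 0 0 0 1 1 1 1
G_C(8) = 1.
Combined Grundy value = 1 ⊕ 1 ⊕ 1 = 1.
A winning move leaves total XOR = 0, i.e. changes one component's Grundy value g to g ⊕ X where X is the current total.
Heap A: need g' = 1⊕1 = 0. Options: 24−1→G=0, 24−6→G=0. Hits: 2.
Heap B: need g' = 1⊕1 = 0. Options: 15−3→G=0, 15−7→G=2. Hits: 1.
Heap C: need g' = 1⊕1 = 0. Options: 8−5→G=0, 8−8→G=0. Hits: 2.

5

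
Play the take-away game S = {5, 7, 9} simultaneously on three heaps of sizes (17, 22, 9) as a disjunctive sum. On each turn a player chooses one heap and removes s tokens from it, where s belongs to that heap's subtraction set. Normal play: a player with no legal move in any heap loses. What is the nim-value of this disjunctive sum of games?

All heaps use S = {5, 7, 9}:
G(0) = 0
G(1) = mex{} = 0
G(2) = mex{} = 0
G(3) = mex{} = 0
G(4) = mex{} = 0
G(5) = mex{0} = 1
G(6) = mex{0} = 1
G(7) = mex{0,0} = 1
G(8) = mex{0,0} = 1
G(9) = mex{0,0,0} = 1
G(10) = mex{1,0,0} = 2
G(11) = mex{1,0,0} = 2
G(12) = mex{1,1,0} = 2
G(13) = mex{1,1,0} = 2
G(14) = mex{1,1,1} = 0
G(15) = mex{2,1,1} = 0
G(16) = mex{2,1,1} = 0
G(17) = mex{2,2,1} = 0
G(18) = mex{2,2,1} = 0
G(19) = mex{0,2,2} = 1
G(20) = mex{0,2,2} = 1
G(21) = mex{0,0,2} = 1
G(22) = mex{0,0,2} = 1
Heap A: G(17) = 0.
Heap B: G(22) = 1.
Heap C: G(9) = 1.
Combined Grundy value = 0 ⊕ 1 ⊕ 1 = 0.

0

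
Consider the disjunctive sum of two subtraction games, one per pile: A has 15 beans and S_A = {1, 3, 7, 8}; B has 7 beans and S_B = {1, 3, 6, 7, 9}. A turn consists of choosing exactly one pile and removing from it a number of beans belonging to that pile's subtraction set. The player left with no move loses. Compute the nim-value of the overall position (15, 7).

3

Pile A, S = {1, 3, 7, 8}:
n :  0  1  2  3  4  5  6  7  8  9 10 11 12 13 14 15
G :  0  1  0  1  0  1  0  1  2  3  2  3  2  3  2  0
G_A(15) = 0.
Pile B, S = {1, 3, 6, 7, 9}:
n : 0 1 2 3 4 5 6 7
G : 0 1 0 1 0 1 2 3
G_B(7) = 3.
Combined Grundy value = 0 ⊕ 3 = 3.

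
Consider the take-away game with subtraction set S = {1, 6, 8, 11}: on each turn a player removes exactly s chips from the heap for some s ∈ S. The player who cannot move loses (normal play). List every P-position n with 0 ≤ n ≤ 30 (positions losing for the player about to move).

n :  0  1  2  3  4  5  6  7  8  9 10 11 12 13 14 15 16 17 18 19 20 21 22 23 24 25 26 27 28 29 30
G :  0  1  0  1  0  1  2  0  1  0  1  2  3  2  0  1  0  1  2  0  1  0  1  0  1  2  0  1  0  1  2
P-positions are exactly the n with G(n) = 0.

0, 2, 4, 7, 9, 14, 16, 19, 21, 23, 26, 28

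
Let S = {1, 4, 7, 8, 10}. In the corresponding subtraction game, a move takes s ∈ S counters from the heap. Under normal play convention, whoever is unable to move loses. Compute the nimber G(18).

2

G(0) = 0
G(1) = mex{0} = 1
G(2) = mex{1} = 0
G(3) = mex{0} = 1
G(4) = mex{1,0} = 2
G(5) = mex{2,1} = 0
G(6) = mex{0,0} = 1
G(7) = mex{1,1,0} = 2
G(8) = mex{2,2,1,0} = 3
G(9) = mex{3,0,0,1} = 2
G(10) = mex{2,1,1,0,0} = 3
G(11) = mex{3,2,2,1,1} = 0
G(12) = mex{0,3,0,2,0} = 1
G(13) = mex{1,2,1,0,1} = 3
G(14) = mex{3,3,2,1,2} = 0
G(15) = mex{0,0,3,2,0} = 1
G(16) = mex{1,1,2,3,1} = 0
G(17) = mex{0,3,3,2,2} = 1
G(18) = mex{1,0,0,3,3} = 2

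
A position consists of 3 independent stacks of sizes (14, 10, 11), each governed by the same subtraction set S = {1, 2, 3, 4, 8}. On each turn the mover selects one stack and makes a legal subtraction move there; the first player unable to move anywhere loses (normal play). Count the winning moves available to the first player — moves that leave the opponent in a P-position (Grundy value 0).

All stacks use S = {1, 2, 3, 4, 8}:
n :  0  1  2  3  4  5  6  7  8  9 10 11 12 13 14
G :  0  1  2  3  4  0  1  2  3  4  0  1  2  3  4
Stack A: G(14) = 4.
Stack B: G(10) = 0.
Stack C: G(11) = 1.
Combined Grundy value = 4 ⊕ 0 ⊕ 1 = 5.
A winning move leaves total XOR = 0, i.e. changes one component's Grundy value g to g ⊕ X where X is the current total.
Stack A: need g' = 4⊕5 = 1. Options: 14−1→G=3, 14−2→G=2, 14−3→G=1, 14−4→G=0, 14−8→G=1. Hits: 2.
Stack B: need g' = 0⊕5 = 5. Options: 10−1→G=4, 10−2→G=3, 10−3→G=2, 10−4→G=1, 10−8→G=2. Hits: 0.
Stack C: need g' = 1⊕5 = 4. Options: 11−1→G=0, 11−2→G=4, 11−3→G=3, 11−4→G=2, 11−8→G=3. Hits: 1.

3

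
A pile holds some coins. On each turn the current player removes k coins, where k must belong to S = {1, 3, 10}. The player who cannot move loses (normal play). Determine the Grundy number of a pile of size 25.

2

n :  0  1  2  3  4  5  6  7  8  9 10 11 12 13 14 15 16 17 18 19 20 21 22 23 24 25
G :  0  1  0  1  0  1  0  1  0  1  2  3  2  0  1  0  1  0  1  0  1  0  1  2  3  2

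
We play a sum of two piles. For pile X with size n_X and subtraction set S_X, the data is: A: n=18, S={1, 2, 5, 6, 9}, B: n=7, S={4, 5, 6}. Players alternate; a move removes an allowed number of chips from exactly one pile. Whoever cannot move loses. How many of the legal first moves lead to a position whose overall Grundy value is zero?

0

Pile A, S = {1, 2, 5, 6, 9}:
n :  0  1  2  3  4  5  6  7  8  9 10 11 12 13 14 15 16 17 18
G :  0  1  2  0  1  2  3  0  1  2  0  1  2  3  0  1  2  0  1
G_A(18) = 1.
Pile B, S = {4, 5, 6}:
n : 0 1 2 3 4 5 6 7
G : 0 0 0 0 1 1 1 1
G_B(7) = 1.
Combined Grundy value = 1 ⊕ 1 = 0.
A winning move leaves total XOR = 0, i.e. changes one component's Grundy value g to g ⊕ X where X is the current total.
Pile A: target g' = 1⊕0 = 1, but every legal move changes the Grundy value (mex property), so 0 moves.
Pile B: target g' = 1⊕0 = 1, but every legal move changes the Grundy value (mex property), so 0 moves.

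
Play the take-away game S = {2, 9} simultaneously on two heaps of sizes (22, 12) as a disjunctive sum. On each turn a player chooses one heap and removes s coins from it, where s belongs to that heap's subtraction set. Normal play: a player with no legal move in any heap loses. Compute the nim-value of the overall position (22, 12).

All heaps use S = {2, 9}:
G(0) = 0
G(1) = mex{} = 0
G(2) = mex{0} = 1
G(3) = mex{0} = 1
G(4) = mex{1} = 0
G(5) = mex{1} = 0
G(6) = mex{0} = 1
G(7) = mex{0} = 1
G(8) = mex{1} = 0
G(9) = mex{1,0} = 2
G(10) = mex{0,0} = 1
G(11) = mex{2,1} = 0
G(12) = mex{1,1} = 0
G(13) = mex{0,0} = 1
G(14) = mex{0,0} = 1
G(15) = mex{1,1} = 0
G(16) = mex{1,1} = 0
G(17) = mex{0,0} = 1
G(18) = mex{0,2} = 1
G(19) = mex{1,1} = 0
G(20) = mex{1,0} = 2
G(21) = mex{0,0} = 1
G(22) = mex{2,1} = 0
Heap A: G(22) = 0.
Heap B: G(12) = 0.
Combined Grundy value = 0 ⊕ 0 = 0.

0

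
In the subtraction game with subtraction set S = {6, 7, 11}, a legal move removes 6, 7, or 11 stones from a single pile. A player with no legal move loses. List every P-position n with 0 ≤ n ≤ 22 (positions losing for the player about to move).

0, 1, 2, 3, 4, 5, 17, 18, 19, 20, 21, 22

n :  0  1  2  3  4  5  6  7  8  9 10 11 12 13 14 15 16 17 18 19 20 21 22
G :  0  0  0  0  0  0  1  1  1  1  1  1  2  2  2  2  2  0  0  0  0  0  0
P-positions are exactly the n with G(n) = 0.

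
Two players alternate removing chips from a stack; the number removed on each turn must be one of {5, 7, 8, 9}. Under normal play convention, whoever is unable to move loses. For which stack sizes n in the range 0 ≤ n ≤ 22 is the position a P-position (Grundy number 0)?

0, 1, 2, 3, 4, 14, 15, 16, 17, 18

n :  0  1  2  3  4  5  6  7  8  9 10 11 12 13 14 15 16 17 18 19 20 21 22
G :  0  0  0  0  0  1  1  1  1  1  2  2  2  2  0  0  0  0  0  1  1  1  1
P-positions are exactly the n with G(n) = 0.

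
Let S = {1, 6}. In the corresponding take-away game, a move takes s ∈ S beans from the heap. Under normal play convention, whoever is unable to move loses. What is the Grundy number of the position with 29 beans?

n :  0  1  2  3  4  5  6  7  8  9 10 11 12 13 14 15 16 17 18 19 20 21 22 23 24 25 26 27 28 29
G :  0  1  0  1  0  1  2  0  1  0  1  0  1  2  0  1  0  1  0  1  2  0  1  0  1  0  1  2  0  1

1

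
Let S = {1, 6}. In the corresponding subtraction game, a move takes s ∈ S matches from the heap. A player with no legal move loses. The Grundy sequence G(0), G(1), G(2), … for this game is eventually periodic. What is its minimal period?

7

G(0) = 0
G(1) = mex{0} = 1
G(2) = mex{1} = 0
G(3) = mex{0} = 1
G(4) = mex{1} = 0
G(5) = mex{0} = 1
G(6) = mex{1,0} = 2
G(7) = mex{2,1} = 0
G(8) = mex{0,0} = 1
G(9) = mex{1,1} = 0
G(10) = mex{0,0} = 1
G(11) = mex{1,1} = 0
G(12) = mex{0,2} = 1
G(13) = mex{1,0} = 2
G(14) = mex{2,1} = 0
G(15) = mex{0,0} = 1
G(n+7) = G(n) holds for n = 0,…,5 (a full window of length max(S) = 6), so the sequence is purely periodic with period 7.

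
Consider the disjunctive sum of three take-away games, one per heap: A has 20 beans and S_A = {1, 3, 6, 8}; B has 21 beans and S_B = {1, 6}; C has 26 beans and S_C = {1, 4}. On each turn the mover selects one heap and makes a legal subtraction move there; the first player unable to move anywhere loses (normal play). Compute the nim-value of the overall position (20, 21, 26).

1

Heap A, S = {1, 3, 6, 8}:
G(0) = 0
G(1) = mex{0} = 1
G(2) = mex{1} = 0
G(3) = mex{0,0} = 1
G(4) = mex{1,1} = 0
G(5) = mex{0,0} = 1
G(6) = mex{1,1,0} = 2
G(7) = mex{2,0,1} = 3
G(8) = mex{3,1,0,0} = 2
G(9) = mex{2,2,1,1} = 0
G(10) = mex{0,3,0,0} = 1
G(11) = mex{1,2,1,1} = 0
G(12) = mex{0,0,2,0} = 1
G(13) = mex{1,1,3,1} = 0
G(14) = mex{0,0,2,2} = 1
G(15) = mex{1,1,0,3} = 2
G(16) = mex{2,0,1,2} = 3
G(17) = mex{3,1,0,0} = 2
G(18) = mex{2,2,1,1} = 0
G(19) = mex{0,3,0,0} = 1
G(20) = mex{1,2,1,1} = 0
G_A(20) = 0.
Heap B, S = {1, 6}:
n :  0  1  2  3  4  5  6  7  8  9 10 11 12 13 14 15 16 17 18 19 20 21
G :  0  1  0  1  0  1  2  0  1  0  1  0  1  2  0  1  0  1  0  1  2  0
G_B(21) = 0.
Heap C, S = {1, 4}:
G(0) = 0
G(1) = mex{0} = 1
G(2) = mex{1} = 0
G(3) = mex{0} = 1
G(4) = mex{1,0} = 2
G(5) = mex{2,1} = 0
G(6) = mex{0,0} = 1
G(7) = mex{1,1} = 0
G(8) = mex{0,2} = 1
G(9) = mex{1,0} = 2
G(10) = mex{2,1} = 0
G(11) = mex{0,0} = 1
G(12) = mex{1,1} = 0
G(13) = mex{0,2} = 1
G(14) = mex{1,0} = 2
G(15) = mex{2,1} = 0
G(16) = mex{0,0} = 1
G(17) = mex{1,1} = 0
G(18) = mex{0,2} = 1
G(19) = mex{1,0} = 2
G(20) = mex{2,1} = 0
G(21) = mex{0,0} = 1
G(22) = mex{1,1} = 0
G(23) = mex{0,2} = 1
G(24) = mex{1,0} = 2
G(25) = mex{2,1} = 0
G(26) = mex{0,0} = 1
G_C(26) = 1.
Combined Grundy value = 0 ⊕ 0 ⊕ 1 = 1.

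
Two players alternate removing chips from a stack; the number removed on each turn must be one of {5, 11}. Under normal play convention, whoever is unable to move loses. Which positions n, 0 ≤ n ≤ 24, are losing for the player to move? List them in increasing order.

0, 1, 2, 3, 4, 10, 16, 17, 18, 19, 20

G(0) = 0
G(1) = mex{} = 0
G(2) = mex{} = 0
G(3) = mex{} = 0
G(4) = mex{} = 0
G(5) = mex{0} = 1
G(6) = mex{0} = 1
G(7) = mex{0} = 1
G(8) = mex{0} = 1
G(9) = mex{0} = 1
G(10) = mex{1} = 0
G(11) = mex{1,0} = 2
G(12) = mex{1,0} = 2
G(13) = mex{1,0} = 2
G(14) = mex{1,0} = 2
G(15) = mex{0,0} = 1
G(16) = mex{2,1} = 0
G(17) = mex{2,1} = 0
G(18) = mex{2,1} = 0
G(19) = mex{2,1} = 0
G(20) = mex{1,1} = 0
G(21) = mex{0,0} = 1
G(22) = mex{0,2} = 1
G(23) = mex{0,2} = 1
G(24) = mex{0,2} = 1
P-positions are exactly the n with G(n) = 0.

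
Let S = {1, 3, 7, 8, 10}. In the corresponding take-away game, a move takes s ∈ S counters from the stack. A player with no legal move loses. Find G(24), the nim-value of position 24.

3

n :  0  1  2  3  4  5  6  7  8  9 10 11 12 13 14 15 16 17 18 19 20 21 22 23 24
G :  0  1  0  1  0  1  0  1  2  3  2  3  2  3  2  0  1  0  1  0  1  0  1  2  3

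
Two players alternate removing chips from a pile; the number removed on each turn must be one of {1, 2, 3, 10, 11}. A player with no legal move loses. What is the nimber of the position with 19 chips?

3

n :  0  1  2  3  4  5  6  7  8  9 10 11 12 13 14 15 16 17 18 19
G :  0  1  2  3  0  1  2  3  0  1  2  3  0  1  2  3  0  1  2  3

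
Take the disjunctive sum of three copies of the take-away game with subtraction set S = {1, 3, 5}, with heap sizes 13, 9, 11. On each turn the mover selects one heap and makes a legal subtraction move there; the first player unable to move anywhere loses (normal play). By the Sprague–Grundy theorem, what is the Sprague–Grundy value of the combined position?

All heaps use S = {1, 3, 5}:
G(0) = 0
G(1) = mex{0} = 1
G(2) = mex{1} = 0
G(3) = mex{0,0} = 1
G(4) = mex{1,1} = 0
G(5) = mex{0,0,0} = 1
G(6) = mex{1,1,1} = 0
G(7) = mex{0,0,0} = 1
G(8) = mex{1,1,1} = 0
G(9) = mex{0,0,0} = 1
G(10) = mex{1,1,1} = 0
G(11) = mex{0,0,0} = 1
G(12) = mex{1,1,1} = 0
G(13) = mex{0,0,0} = 1
Heap A: G(13) = 1.
Heap B: G(9) = 1.
Heap C: G(11) = 1.
Combined Grundy value = 1 ⊕ 1 ⊕ 1 = 1.

1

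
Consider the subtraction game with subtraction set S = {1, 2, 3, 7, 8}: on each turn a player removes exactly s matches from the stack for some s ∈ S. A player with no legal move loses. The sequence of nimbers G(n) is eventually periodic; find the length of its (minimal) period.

n :  0  1  2  3  4  5  6  7  8  9 10 11 12 13 14 15 16 17 18 19
G :  0  1  2  3  0  1  2  3  4  0  1  2  3  0  1  2  3  4  0  1
G(n+9) = G(n) holds for n = 0,…,7 (a full window of length max(S) = 8), so the sequence is purely periodic with period 9.

9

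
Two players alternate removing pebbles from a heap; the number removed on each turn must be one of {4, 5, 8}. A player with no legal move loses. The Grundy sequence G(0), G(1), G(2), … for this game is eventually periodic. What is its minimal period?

n :  0  1  2  3  4  5  6  7  8  9 10 11 12 13 14 15 16 17 18 19 20 21 22 23 24 25
G :  0  0  0  0  1  1  1  1  2  2  2  2  0  0  0  0  1  1  1  1  2  2  2  2  0  0
G(n+12) = G(n) holds for n = 0,…,7 (a full window of length max(S) = 8), so the sequence is purely periodic with period 12.

12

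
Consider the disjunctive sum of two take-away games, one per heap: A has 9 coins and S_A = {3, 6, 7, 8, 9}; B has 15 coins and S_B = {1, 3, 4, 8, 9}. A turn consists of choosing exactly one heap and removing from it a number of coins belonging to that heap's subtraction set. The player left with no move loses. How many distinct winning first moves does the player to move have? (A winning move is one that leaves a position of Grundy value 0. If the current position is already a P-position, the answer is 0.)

Heap A, S = {3, 6, 7, 8, 9}:
n : 0 1 2 3 4 5 6 7 8 9
G : 0 0 0 1 1 1 2 2 2 3
G_A(9) = 3.
Heap B, S = {1, 3, 4, 8, 9}:
G(0) = 0
G(1) = mex{0} = 1
G(2) = mex{1} = 0
G(3) = mex{0,0} = 1
G(4) = mex{1,1,0} = 2
G(5) = mex{2,0,1} = 3
G(6) = mex{3,1,0} = 2
G(7) = mex{2,2,1} = 0
G(8) = mex{0,3,2,0} = 1
G(9) = mex{1,2,3,1,0} = 4
G(10) = mex{4,0,2,0,1} = 3
G(11) = mex{3,1,0,1,0} = 2
G(12) = mex{2,4,1,2,1} = 0
G(13) = mex{0,3,4,3,2} = 1
G(14) = mex{1,2,3,2,3} = 0
G(15) = mex{0,0,2,0,2} = 1
G_B(15) = 1.
Combined Grundy value = 3 ⊕ 1 = 2.
A winning move leaves total XOR = 0, i.e. changes one component's Grundy value g to g ⊕ X where X is the current total.
Heap A: need g' = 3⊕2 = 1. Options: 9−3→G=2, 9−6→G=1, 9−7→G=0, 9−8→G=0, 9−9→G=0. Hits: 1.
Heap B: need g' = 1⊕2 = 3. Options: 15−1→G=0, 15−3→G=0, 15−4→G=2, 15−8→G=0, 15−9→G=2. Hits: 0.

1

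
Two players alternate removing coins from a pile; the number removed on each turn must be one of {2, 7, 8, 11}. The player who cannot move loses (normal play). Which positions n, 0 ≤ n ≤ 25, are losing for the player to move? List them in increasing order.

0, 1, 4, 5, 10, 14, 19, 20, 23, 24

G(0) = 0
G(1) = mex{} = 0
G(2) = mex{0} = 1
G(3) = mex{0} = 1
G(4) = mex{1} = 0
G(5) = mex{1} = 0
G(6) = mex{0} = 1
G(7) = mex{0,0} = 1
G(8) = mex{1,0,0} = 2
G(9) = mex{1,1,0} = 2
G(10) = mex{2,1,1} = 0
G(11) = mex{2,0,1,0} = 3
G(12) = mex{0,0,0,0} = 1
G(13) = mex{3,1,0,1} = 2
G(14) = mex{1,1,1,1} = 0
G(15) = mex{2,2,1,0} = 3
G(16) = mex{0,2,2,0} = 1
G(17) = mex{3,0,2,1} = 4
G(18) = mex{1,3,0,1} = 2
G(19) = mex{4,1,3,2} = 0
G(20) = mex{2,2,1,2} = 0
G(21) = mex{0,0,2,0} = 1
G(22) = mex{0,3,0,3} = 1
G(23) = mex{1,1,3,1} = 0
G(24) = mex{1,4,1,2} = 0
G(25) = mex{0,2,4,0} = 1
P-positions are exactly the n with G(n) = 0.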